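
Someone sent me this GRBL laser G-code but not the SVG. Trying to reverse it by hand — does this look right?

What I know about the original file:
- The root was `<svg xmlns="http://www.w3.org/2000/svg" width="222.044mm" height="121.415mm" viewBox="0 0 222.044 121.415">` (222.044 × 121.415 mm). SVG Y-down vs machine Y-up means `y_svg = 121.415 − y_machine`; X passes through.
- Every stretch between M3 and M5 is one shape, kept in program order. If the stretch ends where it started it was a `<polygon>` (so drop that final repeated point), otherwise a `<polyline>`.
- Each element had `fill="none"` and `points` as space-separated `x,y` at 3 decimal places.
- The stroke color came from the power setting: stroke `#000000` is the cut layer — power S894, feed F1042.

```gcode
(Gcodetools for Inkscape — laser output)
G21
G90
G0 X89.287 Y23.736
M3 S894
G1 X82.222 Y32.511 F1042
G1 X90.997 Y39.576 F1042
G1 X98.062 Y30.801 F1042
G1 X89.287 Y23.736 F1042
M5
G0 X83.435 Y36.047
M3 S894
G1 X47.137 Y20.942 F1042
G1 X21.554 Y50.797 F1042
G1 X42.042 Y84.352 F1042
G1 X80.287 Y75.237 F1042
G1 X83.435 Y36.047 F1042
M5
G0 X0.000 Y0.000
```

Machine Y-up, SVG Y-down with viewBox height 121.415, so y_svg = 121.415 − y_machine; X carries over. Every run uses S894, so all elements get stroke `#000000` (cut).

Run 1: The run returns to its start, so emit a `<polygon>` with points (Y-flipped): 89.287,97.679 82.222,88.904 90.997,81.839 98.062,90.614.

Run 2: The run returns to its start, so emit a `<polygon>` with points (Y-flipped): 83.435,85.368 47.137,100.473 21.554,70.618 42.042,37.063 80.287,46.178.

<svg xmlns="http://www.w3.org/2000/svg" width="222.044mm" height="121.415mm" viewBox="0 0 222.044 121.415">
  <polygon points="89.287,97.679 82.222,88.904 90.997,81.839 98.062,90.614" fill="none" stroke="#000000"/>
  <polygon points="83.435,85.368 47.137,100.473 21.554,70.618 42.042,37.063 80.287,46.178" fill="none" stroke="#000000"/>
</svg>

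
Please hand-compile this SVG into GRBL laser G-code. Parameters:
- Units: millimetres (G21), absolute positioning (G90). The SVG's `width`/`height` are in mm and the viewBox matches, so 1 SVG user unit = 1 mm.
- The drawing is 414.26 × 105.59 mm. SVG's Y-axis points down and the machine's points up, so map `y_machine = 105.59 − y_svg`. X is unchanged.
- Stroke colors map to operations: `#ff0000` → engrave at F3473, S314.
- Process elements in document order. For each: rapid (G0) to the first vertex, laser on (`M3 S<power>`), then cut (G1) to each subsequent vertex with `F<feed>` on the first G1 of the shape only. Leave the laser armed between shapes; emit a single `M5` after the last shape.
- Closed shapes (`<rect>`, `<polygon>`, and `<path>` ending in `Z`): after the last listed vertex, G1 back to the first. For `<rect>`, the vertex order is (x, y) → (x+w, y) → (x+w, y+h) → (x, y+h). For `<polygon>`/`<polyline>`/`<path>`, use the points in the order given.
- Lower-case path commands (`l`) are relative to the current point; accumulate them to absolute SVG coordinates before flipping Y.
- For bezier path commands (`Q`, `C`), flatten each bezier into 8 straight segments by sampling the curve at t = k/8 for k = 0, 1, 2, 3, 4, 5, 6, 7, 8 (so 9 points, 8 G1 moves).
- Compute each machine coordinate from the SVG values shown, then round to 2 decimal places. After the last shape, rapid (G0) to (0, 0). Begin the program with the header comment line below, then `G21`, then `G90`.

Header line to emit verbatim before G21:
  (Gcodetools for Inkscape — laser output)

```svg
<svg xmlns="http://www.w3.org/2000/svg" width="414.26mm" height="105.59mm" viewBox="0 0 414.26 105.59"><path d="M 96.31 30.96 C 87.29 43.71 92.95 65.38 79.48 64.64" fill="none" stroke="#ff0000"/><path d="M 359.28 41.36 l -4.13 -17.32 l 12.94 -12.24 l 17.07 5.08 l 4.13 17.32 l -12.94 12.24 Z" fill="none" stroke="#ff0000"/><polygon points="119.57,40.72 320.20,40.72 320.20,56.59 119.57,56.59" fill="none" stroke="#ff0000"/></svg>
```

(Gcodetools for Inkscape — laser output)
G21
G90
G0 X96.31 Y74.63
M3 S314
G1 X93.55 Y69.49 F3473
G1 X91.77 Y63.88
G1 X90.57 Y58.18
G1 X89.56 Y52.73
G1 X88.35 Y47.92
G1 X86.52 Y44.11
G1 X83.70 Y41.66
G1 X79.48 Y40.95
G0 X359.28 Y64.23
M3 S314
G1 X355.15 Y81.55 F3473
G1 X368.09 Y93.79
G1 X385.16 Y88.71
G1 X389.29 Y71.39
G1 X376.35 Y59.15
G1 X359.28 Y64.23
G0 X119.57 Y64.87
M3 S314
G1 X320.20 Y64.87 F3473
G1 X320.20 Y49.00
G1 X119.57 Y49.00
G1 X119.57 Y64.87
M5
G0 X0.00 Y0.00

Since the viewBox matches the mm dimensions, user units are millimetres directly. The only transform is the Y-flip y_m = 105.59 − y_svg.

Shape 1 is a cubic bezier drawn with `<path>`. Its stroke #ff0000 means engrave at S314, F3473. After flipping Y the toolpath is (96.31,74.63) → (93.55,69.49) → (91.77,63.88) → (90.57,58.18) → (89.56,52.73) → (88.35,47.92) → (86.52,44.11) → (83.70,41.66) → (79.48,40.95).

Shape 2 is a regular polygon drawn with `<path>`. Its stroke #ff0000 means engrave at S314, F3473. After flipping Y the toolpath is (359.28,64.23) → (355.15,81.55) → (368.09,93.79) → (385.16,88.71) → (389.29,71.39) → (376.35,59.15) → (359.28,64.23), returning to the start.

Shape 3 is a rectangle drawn with `<polygon>`. Its stroke #ff0000 means engrave at S314, F3473. After flipping Y the toolpath is (119.57,64.87) → (320.20,64.87) → (320.20,49.00) → (119.57,49.00) → (119.57,64.87), returning to the start.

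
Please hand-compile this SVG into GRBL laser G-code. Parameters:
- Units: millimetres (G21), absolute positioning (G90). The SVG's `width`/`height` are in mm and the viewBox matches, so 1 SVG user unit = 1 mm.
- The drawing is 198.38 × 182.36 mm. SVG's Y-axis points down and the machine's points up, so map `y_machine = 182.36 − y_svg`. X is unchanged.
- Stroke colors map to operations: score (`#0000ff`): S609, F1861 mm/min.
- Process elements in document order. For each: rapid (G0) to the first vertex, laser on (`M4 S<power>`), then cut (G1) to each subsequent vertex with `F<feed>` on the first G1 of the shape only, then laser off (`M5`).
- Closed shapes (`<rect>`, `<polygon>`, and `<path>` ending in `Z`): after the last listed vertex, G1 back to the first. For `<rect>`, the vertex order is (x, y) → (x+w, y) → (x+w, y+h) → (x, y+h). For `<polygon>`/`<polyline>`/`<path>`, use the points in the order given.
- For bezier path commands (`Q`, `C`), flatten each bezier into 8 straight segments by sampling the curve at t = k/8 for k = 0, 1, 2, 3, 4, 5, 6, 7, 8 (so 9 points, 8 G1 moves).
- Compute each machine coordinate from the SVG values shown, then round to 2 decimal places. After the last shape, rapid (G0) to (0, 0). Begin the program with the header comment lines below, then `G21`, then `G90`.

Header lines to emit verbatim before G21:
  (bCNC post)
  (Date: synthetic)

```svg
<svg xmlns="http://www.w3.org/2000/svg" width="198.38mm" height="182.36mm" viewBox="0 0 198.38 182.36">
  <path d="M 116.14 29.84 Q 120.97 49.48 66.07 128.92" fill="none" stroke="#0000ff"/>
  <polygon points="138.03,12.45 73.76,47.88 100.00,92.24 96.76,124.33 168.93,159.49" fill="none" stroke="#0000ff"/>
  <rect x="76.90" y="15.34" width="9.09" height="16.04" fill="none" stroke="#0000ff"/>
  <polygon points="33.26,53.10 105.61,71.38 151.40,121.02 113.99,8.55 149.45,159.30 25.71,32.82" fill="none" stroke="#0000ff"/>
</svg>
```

1 u = 1 mm; y_m = 182.36 − y.

[1] `<path>` quadratic bezier, #0000ff→score S609 F1861: (116.14,152.52) → (116.41,146.68) → (114.82,138.96) → (111.36,129.38) → (106.04,117.93) → (98.85,104.61) → (89.79,89.42) → (78.86,72.37) → (66.07,53.44)

[2] `<polygon>` closed polygon, #0000ff→score S609 F1861: (138.03,169.91) → (73.76,134.48) → (100.00,90.12) → (96.76,58.03) → (168.93,22.87) → (138.03,169.91) (closed)

[3] `<rect>` rectangle, #0000ff→score S609 F1861: (76.90,167.02) → (85.99,167.02) → (85.99,150.98) → (76.90,150.98) → (76.90,167.02) (closed)

[4] `<polygon>` closed polygon, #0000ff→score S609 F1861: (33.26,129.26) → (105.61,110.98) → (151.40,61.34) → (113.99,173.81) → (149.45,23.06) → (25.71,149.54) → (33.26,129.26) (closed)

(bCNC post)
(Date: synthetic)
G21
G90
G0 X116.14 Y152.52
M4 S609
G1 X116.41 Y146.68 F1861
G1 X114.82 Y138.96
G1 X111.36 Y129.38
G1 X106.04 Y117.93
G1 X98.85 Y104.61
G1 X89.79 Y89.42
G1 X78.86 Y72.37
G1 X66.07 Y53.44
M5
G0 X138.03 Y169.91
M4 S609
G1 X73.76 Y134.48 F1861
G1 X100.00 Y90.12
G1 X96.76 Y58.03
G1 X168.93 Y22.87
G1 X138.03 Y169.91
M5
G0 X76.90 Y167.02
M4 S609
G1 X85.99 Y167.02 F1861
G1 X85.99 Y150.98
G1 X76.90 Y150.98
G1 X76.90 Y167.02
M5
G0 X33.26 Y129.26
M4 S609
G1 X105.61 Y110.98 F1861
G1 X151.40 Y61.34
G1 X113.99 Y173.81
G1 X149.45 Y23.06
G1 X25.71 Y149.54
G1 X33.26 Y129.26
M5
G0 X0.00 Y0.00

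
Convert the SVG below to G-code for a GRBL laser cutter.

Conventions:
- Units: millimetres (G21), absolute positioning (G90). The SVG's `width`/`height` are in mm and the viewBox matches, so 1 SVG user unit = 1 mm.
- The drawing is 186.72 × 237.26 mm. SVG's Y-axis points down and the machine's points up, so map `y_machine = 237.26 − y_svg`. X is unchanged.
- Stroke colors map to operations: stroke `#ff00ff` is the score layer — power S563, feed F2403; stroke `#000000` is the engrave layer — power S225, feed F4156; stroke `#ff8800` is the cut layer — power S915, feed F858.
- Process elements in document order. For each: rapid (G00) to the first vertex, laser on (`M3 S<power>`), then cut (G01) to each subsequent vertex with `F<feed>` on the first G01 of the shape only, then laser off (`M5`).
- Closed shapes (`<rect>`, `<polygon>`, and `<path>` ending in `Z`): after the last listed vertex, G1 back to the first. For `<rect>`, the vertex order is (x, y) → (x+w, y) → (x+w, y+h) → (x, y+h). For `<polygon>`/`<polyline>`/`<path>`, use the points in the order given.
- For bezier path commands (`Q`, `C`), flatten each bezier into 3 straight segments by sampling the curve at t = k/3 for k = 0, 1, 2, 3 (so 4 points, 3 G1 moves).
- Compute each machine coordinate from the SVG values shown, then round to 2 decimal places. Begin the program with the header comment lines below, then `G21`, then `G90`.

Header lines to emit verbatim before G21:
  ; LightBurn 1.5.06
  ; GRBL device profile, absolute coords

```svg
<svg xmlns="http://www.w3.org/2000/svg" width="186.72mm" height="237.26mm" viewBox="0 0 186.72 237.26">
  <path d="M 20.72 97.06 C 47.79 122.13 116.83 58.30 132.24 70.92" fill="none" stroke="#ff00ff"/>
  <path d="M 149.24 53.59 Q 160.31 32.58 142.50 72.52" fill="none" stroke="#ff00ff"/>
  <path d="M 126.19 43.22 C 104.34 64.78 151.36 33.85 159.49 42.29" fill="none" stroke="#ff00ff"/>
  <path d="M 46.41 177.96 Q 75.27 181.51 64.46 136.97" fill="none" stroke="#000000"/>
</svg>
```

; LightBurn 1.5.06
; GRBL device profile, absolute coords
G21
G90
G00 X20.72 Y140.20
M3 S563
G01 X58.24 Y138.64 F2403
G01 X102.49 Y159.60
G01 X132.24 Y166.34
M5
G00 X149.24 Y183.67
M3 S563
G01 X153.41 Y190.90 F2403
G01 X151.16 Y184.59
G01 X142.50 Y164.74
M5
G00 X126.19 Y194.04
M3 S563
G01 X123.31 Y186.57 F2403
G01 X142.39 Y193.69
G01 X159.49 Y194.97
M5
G00 X46.41 Y59.30
M3 S225
G01 X61.24 Y62.28 F4156
G01 X67.26 Y75.94
G01 X64.46 Y100.29
M5

Since the viewBox matches the mm dimensions, user units are millimetres directly. The only transform is the Y-flip y_m = 237.26 − y_svg.

Shape 1 is a cubic bezier drawn with `<path>`. Its stroke #ff00ff means score at S563, F2403. After flipping Y the toolpath is (20.72,140.20) → (58.24,138.64) → (102.49,159.60) → (132.24,166.34).

Shape 2 is a quadratic bezier drawn with `<path>`. Its stroke #ff00ff means score at S563, F2403. After flipping Y the toolpath is (149.24,183.67) → (153.41,190.90) → (151.16,184.59) → (142.50,164.74).

Shape 3 is a cubic bezier drawn with `<path>`. Its stroke #ff00ff means score at S563, F2403. After flipping Y the toolpath is (126.19,194.04) → (123.31,186.57) → (142.39,193.69) → (159.49,194.97).

Shape 4 is a quadratic bezier drawn with `<path>`. Its stroke #000000 means engrave at S225, F4156. After flipping Y the toolpath is (46.41,59.30) → (61.24,62.28) → (67.26,75.94) → (64.46,100.29).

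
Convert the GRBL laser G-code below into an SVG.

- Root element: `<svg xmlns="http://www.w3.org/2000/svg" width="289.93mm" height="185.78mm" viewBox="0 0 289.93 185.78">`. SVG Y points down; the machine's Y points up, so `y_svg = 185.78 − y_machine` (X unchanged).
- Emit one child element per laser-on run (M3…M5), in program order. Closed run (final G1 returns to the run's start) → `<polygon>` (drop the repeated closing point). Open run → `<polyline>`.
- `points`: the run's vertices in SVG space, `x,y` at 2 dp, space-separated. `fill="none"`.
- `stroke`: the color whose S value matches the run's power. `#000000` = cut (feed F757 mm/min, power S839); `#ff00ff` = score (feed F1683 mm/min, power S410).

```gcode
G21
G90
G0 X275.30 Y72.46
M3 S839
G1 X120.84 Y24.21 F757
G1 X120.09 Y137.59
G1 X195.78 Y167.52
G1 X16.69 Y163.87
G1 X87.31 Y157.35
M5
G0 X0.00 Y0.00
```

Each laser-on run becomes one SVG element. Flip Y back into SVG space with y_svg = 185.78 − y_machine. Every run uses S839, so all elements get stroke `#000000` (cut).

Run 1: The run is open, so emit a `<polyline>` with points (Y-flipped): 275.30,113.32 120.84,161.57 120.09,48.19 195.78,18.26 16.69,21.91 87.31,28.43.

<svg xmlns="http://www.w3.org/2000/svg" width="289.93mm" height="185.78mm" viewBox="0 0 289.93 185.78">
  <polyline points="275.30,113.32 120.84,161.57 120.09,48.19 195.78,18.26 16.69,21.91 87.31,28.43" fill="none" stroke="#000000"/>
</svg>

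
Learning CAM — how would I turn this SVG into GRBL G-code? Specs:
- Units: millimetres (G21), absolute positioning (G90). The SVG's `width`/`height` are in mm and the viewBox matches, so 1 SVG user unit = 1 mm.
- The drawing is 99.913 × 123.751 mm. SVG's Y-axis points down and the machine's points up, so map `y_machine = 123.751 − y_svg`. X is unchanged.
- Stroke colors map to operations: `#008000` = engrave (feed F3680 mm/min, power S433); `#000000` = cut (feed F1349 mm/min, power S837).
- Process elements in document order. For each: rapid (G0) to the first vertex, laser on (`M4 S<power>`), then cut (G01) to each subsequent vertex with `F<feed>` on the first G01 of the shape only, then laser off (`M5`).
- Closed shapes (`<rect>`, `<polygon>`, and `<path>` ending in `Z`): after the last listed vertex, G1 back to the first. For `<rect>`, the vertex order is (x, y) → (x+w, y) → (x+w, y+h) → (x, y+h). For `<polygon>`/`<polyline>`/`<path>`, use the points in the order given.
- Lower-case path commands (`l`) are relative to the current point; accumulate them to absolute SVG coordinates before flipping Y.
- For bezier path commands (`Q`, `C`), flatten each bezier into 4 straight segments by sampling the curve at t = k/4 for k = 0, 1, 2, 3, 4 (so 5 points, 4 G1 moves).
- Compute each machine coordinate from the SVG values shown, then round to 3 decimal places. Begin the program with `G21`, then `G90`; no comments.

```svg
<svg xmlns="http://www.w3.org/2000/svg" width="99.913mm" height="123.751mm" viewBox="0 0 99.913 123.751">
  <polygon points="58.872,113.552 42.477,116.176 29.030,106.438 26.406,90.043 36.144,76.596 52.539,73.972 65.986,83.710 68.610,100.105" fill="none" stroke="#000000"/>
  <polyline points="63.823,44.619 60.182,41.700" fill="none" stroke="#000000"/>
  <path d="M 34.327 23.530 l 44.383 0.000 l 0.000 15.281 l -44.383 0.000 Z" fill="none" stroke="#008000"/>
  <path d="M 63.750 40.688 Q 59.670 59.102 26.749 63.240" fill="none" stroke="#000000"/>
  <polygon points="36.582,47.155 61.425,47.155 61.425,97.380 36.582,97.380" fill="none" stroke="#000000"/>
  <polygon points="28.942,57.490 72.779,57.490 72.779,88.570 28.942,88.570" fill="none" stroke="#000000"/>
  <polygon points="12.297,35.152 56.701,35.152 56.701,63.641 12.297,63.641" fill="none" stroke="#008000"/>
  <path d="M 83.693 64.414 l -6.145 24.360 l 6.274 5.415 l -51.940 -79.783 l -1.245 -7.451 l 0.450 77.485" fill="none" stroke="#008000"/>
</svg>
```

G21
G90
G0 X58.872 Y10.199
M4 S837
G01 X42.477 Y7.575 F1349
G01 X29.030 Y17.313
G01 X26.406 Y33.708
G01 X36.144 Y47.155
G01 X52.539 Y49.779
G01 X65.986 Y40.041
G01 X68.610 Y23.646
G01 X58.872 Y10.199
M5
G0 X63.823 Y79.132
M4 S837
G01 X60.182 Y82.051 F1349
M5
G0 X34.327 Y100.221
M4 S433
G01 X78.710 Y100.221 F3680
G01 X78.710 Y84.940
G01 X34.327 Y84.940
G01 X34.327 Y100.221
M5
G0 X63.750 Y83.063
M4 S837
G01 X59.907 Y74.748 F1349
G01 X52.460 Y68.218
G01 X41.407 Y63.472
G01 X26.749 Y60.511
M5
G0 X36.582 Y76.596
M4 S837
G01 X61.425 Y76.596 F1349
G01 X61.425 Y26.371
G01 X36.582 Y26.371
G01 X36.582 Y76.596
M5
G0 X28.942 Y66.261
M4 S837
G01 X72.779 Y66.261 F1349
G01 X72.779 Y35.181
G01 X28.942 Y35.181
G01 X28.942 Y66.261
M5
G0 X12.297 Y88.599
M4 S433
G01 X56.701 Y88.599 F3680
G01 X56.701 Y60.110
G01 X12.297 Y60.110
G01 X12.297 Y88.599
M5
G0 X83.693 Y59.337
M4 S433
G01 X77.548 Y34.977 F3680
G01 X83.822 Y29.562
G01 X31.882 Y109.345
G01 X30.637 Y116.796
G01 X31.087 Y39.311
M5

Since the viewBox matches the mm dimensions, user units are millimetres directly. The only transform is the Y-flip y_m = 123.751 − y_svg.

Shape 1 is a regular polygon drawn with `<polygon>`. Its stroke #000000 means cut at S837, F1349. After flipping Y the toolpath is (58.872,10.199) → (42.477,7.575) → (29.030,17.313) → (26.406,33.708) → (36.144,47.155) → (52.539,49.779) → (65.986,40.041) → (68.610,23.646) → (58.872,10.199), returning to the start.

Shape 2 is a line segment drawn with `<polyline>`. Its stroke #000000 means cut at S837, F1349. After flipping Y the toolpath is (63.823,79.132) → (60.182,82.051).

Shape 3 is a rectangle drawn with `<path>`. Its stroke #008000 means engrave at S433, F3680. After flipping Y the toolpath is (34.327,100.221) → (78.710,100.221) → (78.710,84.940) → (34.327,84.940) → (34.327,100.221), returning to the start.

Shape 4 is a quadratic bezier drawn with `<path>`. Its stroke #000000 means cut at S837, F1349. After flipping Y the toolpath is (63.750,83.063) → (59.907,74.748) → (52.460,68.218) → (41.407,63.472) → (26.749,60.511).

Shape 5 is a rectangle drawn with `<polygon>`. Its stroke #000000 means cut at S837, F1349. After flipping Y the toolpath is (36.582,76.596) → (61.425,76.596) → (61.425,26.371) → (36.582,26.371) → (36.582,76.596), returning to the start.

Shape 6 is a rectangle drawn with `<polygon>`. Its stroke #000000 means cut at S837, F1349. After flipping Y the toolpath is (28.942,66.261) → (72.779,66.261) → (72.779,35.181) → (28.942,35.181) → (28.942,66.261), returning to the start.

Shape 7 is a rectangle drawn with `<polygon>`. Its stroke #008000 means engrave at S433, F3680. After flipping Y the toolpath is (12.297,88.599) → (56.701,88.599) → (56.701,60.110) → (12.297,60.110) → (12.297,88.599), returning to the start.

Shape 8 is a open polyline drawn with `<path>`. Its stroke #008000 means engrave at S433, F3680. After flipping Y the toolpath is (83.693,59.337) → (77.548,34.977) → (83.822,29.562) → (31.882,109.345) → (30.637,116.796) → (31.087,39.311).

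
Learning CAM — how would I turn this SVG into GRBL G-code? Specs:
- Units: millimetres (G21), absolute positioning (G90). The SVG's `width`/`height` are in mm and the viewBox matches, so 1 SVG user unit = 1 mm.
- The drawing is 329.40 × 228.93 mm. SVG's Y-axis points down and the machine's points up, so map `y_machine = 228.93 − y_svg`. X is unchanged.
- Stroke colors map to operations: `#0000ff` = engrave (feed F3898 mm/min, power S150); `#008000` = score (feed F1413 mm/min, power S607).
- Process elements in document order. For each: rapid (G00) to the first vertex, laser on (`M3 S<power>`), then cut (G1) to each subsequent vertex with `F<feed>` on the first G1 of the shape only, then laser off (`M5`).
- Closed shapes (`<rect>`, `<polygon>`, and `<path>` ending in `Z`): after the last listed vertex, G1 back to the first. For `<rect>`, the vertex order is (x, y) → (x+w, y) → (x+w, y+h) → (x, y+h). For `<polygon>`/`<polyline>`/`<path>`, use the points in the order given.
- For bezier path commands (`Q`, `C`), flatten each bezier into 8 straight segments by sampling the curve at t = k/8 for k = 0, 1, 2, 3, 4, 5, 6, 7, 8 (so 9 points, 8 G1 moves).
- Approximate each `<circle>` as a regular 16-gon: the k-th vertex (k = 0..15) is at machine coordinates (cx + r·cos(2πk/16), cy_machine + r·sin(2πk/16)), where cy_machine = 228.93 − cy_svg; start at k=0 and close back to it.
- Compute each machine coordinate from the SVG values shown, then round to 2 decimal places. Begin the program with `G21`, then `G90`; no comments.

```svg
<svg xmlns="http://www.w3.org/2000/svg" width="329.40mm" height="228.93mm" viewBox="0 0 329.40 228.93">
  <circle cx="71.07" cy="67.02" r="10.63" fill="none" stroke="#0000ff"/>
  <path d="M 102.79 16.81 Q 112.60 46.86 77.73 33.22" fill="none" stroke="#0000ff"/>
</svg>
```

Since the viewBox matches the mm dimensions, user units are millimetres directly. The only transform is the Y-flip y_m = 228.93 − y_svg.

Shape 1 is a circle drawn with `<circle>`. Its stroke #0000ff means engrave at S150, F3898. After flipping Y the toolpath is (81.70,161.91) → (80.89,165.98) → (78.59,169.43) → (75.14,171.73) → (71.07,172.54) → (67.00,171.73) → (63.55,169.43) → (61.25,165.98) → (60.44,161.91) → (61.25,157.84) → (63.55,154.39) → (67.00,152.09) → (71.07,151.28) → (75.14,152.09) → (78.59,154.39) → (80.89,157.84) → (81.70,161.91), returning to the start.

Shape 2 is a quadratic bezier drawn with `<path>`. Its stroke #0000ff means engrave at S150, F3898. After flipping Y the toolpath is (102.79,212.12) → (104.54,205.29) → (104.90,199.83) → (103.86,195.73) → (101.43,192.99) → (97.60,191.62) → (92.37,191.62) → (85.75,192.98) → (77.73,195.71).

G21
G90
G00 X81.70 Y161.91
M3 S150
G1 X80.89 Y165.98 F3898
G1 X78.59 Y169.43
G1 X75.14 Y171.73
G1 X71.07 Y172.54
G1 X67.00 Y171.73
G1 X63.55 Y169.43
G1 X61.25 Y165.98
G1 X60.44 Y161.91
G1 X61.25 Y157.84
G1 X63.55 Y154.39
G1 X67.00 Y152.09
G1 X71.07 Y151.28
G1 X75.14 Y152.09
G1 X78.59 Y154.39
G1 X80.89 Y157.84
G1 X81.70 Y161.91
M5
G00 X102.79 Y212.12
M3 S150
G1 X104.54 Y205.29 F3898
G1 X104.90 Y199.83
G1 X103.86 Y195.73
G1 X101.43 Y192.99
G1 X97.60 Y191.62
G1 X92.37 Y191.62
G1 X85.75 Y192.98
G1 X77.73 Y195.71
M5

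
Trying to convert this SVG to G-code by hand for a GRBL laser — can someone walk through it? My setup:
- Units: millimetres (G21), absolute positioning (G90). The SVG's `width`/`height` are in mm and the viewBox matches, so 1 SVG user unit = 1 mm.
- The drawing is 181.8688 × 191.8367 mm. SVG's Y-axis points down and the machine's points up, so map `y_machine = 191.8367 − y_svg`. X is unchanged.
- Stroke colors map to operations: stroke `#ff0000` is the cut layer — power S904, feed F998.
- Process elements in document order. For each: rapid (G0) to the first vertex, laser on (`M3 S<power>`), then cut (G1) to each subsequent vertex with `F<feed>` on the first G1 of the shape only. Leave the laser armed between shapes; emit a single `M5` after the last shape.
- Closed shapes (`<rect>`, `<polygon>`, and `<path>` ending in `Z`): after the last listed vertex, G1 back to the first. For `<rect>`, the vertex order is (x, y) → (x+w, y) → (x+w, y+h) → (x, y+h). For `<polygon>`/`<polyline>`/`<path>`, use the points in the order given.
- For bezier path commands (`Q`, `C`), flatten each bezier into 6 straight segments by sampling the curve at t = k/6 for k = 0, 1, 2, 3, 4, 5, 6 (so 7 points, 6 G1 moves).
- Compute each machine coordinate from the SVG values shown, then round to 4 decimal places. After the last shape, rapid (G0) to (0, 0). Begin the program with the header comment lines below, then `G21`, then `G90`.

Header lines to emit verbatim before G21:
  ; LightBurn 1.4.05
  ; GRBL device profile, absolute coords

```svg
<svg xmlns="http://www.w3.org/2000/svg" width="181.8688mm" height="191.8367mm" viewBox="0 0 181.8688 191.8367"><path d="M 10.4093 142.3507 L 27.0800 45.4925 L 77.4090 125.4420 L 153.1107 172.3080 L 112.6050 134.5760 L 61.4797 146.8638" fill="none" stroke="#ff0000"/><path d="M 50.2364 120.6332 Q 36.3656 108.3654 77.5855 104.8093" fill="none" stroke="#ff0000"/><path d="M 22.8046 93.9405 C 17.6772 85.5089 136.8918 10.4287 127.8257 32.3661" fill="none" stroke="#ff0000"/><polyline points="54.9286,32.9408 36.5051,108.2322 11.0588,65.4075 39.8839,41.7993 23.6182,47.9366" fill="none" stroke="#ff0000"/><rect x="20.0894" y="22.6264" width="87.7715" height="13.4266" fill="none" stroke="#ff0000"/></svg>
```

viewBox `0 0 181.8688 191.8367` with mm width/height → 1 unit = 1 mm. Flip: y_m = 191.8367 − y_svg.

**Shape 1** — `<path>` open polyline, stroke `#ff0000` → cut (S904, F998). Machine vertices: (10.4093,49.4860) → (27.0800,146.3442) → (77.4090,66.3947) → (153.1107,19.5287) → (112.6050,57.2607) → (61.4797,44.9729). Open path.

**Shape 2** — `<path>` quadratic bezier, stroke `#ff0000` → cut (S904, F998). Control points (SVG): P0=(50.2364,120.6332), P1=(36.3656,108.3654), P2=(77.5855,104.8093); sampled at t=k/6. Machine vertices: (50.2364,71.2035) → (47.1431,75.0508) → (47.1104,78.4141) → (50.1383,81.2934) → (56.2268,83.6887) → (65.3758,85.6000) → (77.5855,87.0274). Open path.

**Shape 3** — `<path>` cubic bezier, stroke `#ff0000` → cut (S904, F998). Control points (SVG): P0=(22.8046,93.9405), P1=(17.6772,85.5089), P2=(136.8918,10.4287), P3=(127.8257,32.3661); sampled at t=k/6. Machine vertices: (22.8046,97.8962) → (29.4332,106.9083) → (49.7681,122.4823) → (76.7922,140.0718) → (103.4880,155.1305) → (122.8382,163.1122) → (127.8257,159.4706). Open path.

**Shape 4** — `<polyline>` open polyline, stroke `#ff0000` → cut (S904, F998). Machine vertices: (54.9286,158.8959) → (36.5051,83.6045) → (11.0588,126.4292) → (39.8839,150.0374) → (23.6182,143.9001). Open path.

**Shape 5** — `<rect>` rectangle, stroke `#ff0000` → cut (S904, F998). Machine vertices: (20.0894,169.2103) → (107.8609,169.2103) → (107.8609,155.7837) → (20.0894,155.7837) → (20.0894,169.2103). Closed: final G1 returns to the first vertex.

; LightBurn 1.4.05
; GRBL device profile, absolute coords
G21
G90
G0 X10.4093 Y49.4860
M3 S904
G1 X27.0800 Y146.3442 F998
G1 X77.4090 Y66.3947
G1 X153.1107 Y19.5287
G1 X112.6050 Y57.2607
G1 X61.4797 Y44.9729
G0 X50.2364 Y71.2035
M3 S904
G1 X47.1431 Y75.0508 F998
G1 X47.1104 Y78.4141
G1 X50.1383 Y81.2934
G1 X56.2268 Y83.6887
G1 X65.3758 Y85.6000
G1 X77.5855 Y87.0274
G0 X22.8046 Y97.8962
M3 S904
G1 X29.4332 Y106.9083 F998
G1 X49.7681 Y122.4823
G1 X76.7922 Y140.0718
G1 X103.4880 Y155.1305
G1 X122.8382 Y163.1122
G1 X127.8257 Y159.4706
G0 X54.9286 Y158.8959
M3 S904
G1 X36.5051 Y83.6045 F998
G1 X11.0588 Y126.4292
G1 X39.8839 Y150.0374
G1 X23.6182 Y143.9001
G0 X20.0894 Y169.2103
M3 S904
G1 X107.8609 Y169.2103 F998
G1 X107.8609 Y155.7837
G1 X20.0894 Y155.7837
G1 X20.0894 Y169.2103
M5
G0 X0.0000 Y0.0000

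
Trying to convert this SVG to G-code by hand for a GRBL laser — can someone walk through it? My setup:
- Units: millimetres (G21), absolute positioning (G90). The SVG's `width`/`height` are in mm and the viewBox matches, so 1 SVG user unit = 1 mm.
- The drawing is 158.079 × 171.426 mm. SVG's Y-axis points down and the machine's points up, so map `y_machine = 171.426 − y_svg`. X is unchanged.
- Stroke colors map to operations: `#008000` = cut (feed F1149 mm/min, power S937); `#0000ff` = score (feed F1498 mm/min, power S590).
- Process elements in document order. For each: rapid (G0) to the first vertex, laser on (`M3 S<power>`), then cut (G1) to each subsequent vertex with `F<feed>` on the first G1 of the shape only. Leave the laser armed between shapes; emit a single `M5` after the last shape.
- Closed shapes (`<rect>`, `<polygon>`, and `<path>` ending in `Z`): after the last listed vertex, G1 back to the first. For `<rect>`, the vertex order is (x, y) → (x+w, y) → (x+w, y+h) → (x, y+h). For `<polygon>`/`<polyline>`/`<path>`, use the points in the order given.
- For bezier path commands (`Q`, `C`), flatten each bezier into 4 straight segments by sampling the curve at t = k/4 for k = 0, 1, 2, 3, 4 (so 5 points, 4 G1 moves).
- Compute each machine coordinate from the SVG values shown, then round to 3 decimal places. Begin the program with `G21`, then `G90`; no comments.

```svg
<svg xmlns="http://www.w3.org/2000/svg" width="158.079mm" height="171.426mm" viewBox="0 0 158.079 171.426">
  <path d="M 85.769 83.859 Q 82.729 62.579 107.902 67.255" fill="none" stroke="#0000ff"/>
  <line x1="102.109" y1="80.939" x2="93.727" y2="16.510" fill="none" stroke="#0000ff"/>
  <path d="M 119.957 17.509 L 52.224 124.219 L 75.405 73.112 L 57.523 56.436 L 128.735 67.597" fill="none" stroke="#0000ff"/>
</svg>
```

1 u = 1 mm; y_m = 171.426 − y.

[1] `<path>` quadratic bezier, #0000ff→score S590 F1498: (85.769,87.567) → (86.012,96.585) → (89.782,102.358) → (97.079,104.887) → (107.902,104.171)

[2] `<line>` line segment, #0000ff→score S590 F1498: (102.109,90.487) → (93.727,154.916)

[3] `<path>` open polyline, #0000ff→score S590 F1498: (119.957,153.917) → (52.224,47.207) → (75.405,98.314) → (57.523,114.990) → (128.735,103.829)

G21
G90
G0 X85.769 Y87.567
M3 S590
G1 X86.012 Y96.585 F1498
G1 X89.782 Y102.358
G1 X97.079 Y104.887
G1 X107.902 Y104.171
G0 X102.109 Y90.487
M3 S590
G1 X93.727 Y154.916 F1498
G0 X119.957 Y153.917
M3 S590
G1 X52.224 Y47.207 F1498
G1 X75.405 Y98.314
G1 X57.523 Y114.990
G1 X128.735 Y103.829
M5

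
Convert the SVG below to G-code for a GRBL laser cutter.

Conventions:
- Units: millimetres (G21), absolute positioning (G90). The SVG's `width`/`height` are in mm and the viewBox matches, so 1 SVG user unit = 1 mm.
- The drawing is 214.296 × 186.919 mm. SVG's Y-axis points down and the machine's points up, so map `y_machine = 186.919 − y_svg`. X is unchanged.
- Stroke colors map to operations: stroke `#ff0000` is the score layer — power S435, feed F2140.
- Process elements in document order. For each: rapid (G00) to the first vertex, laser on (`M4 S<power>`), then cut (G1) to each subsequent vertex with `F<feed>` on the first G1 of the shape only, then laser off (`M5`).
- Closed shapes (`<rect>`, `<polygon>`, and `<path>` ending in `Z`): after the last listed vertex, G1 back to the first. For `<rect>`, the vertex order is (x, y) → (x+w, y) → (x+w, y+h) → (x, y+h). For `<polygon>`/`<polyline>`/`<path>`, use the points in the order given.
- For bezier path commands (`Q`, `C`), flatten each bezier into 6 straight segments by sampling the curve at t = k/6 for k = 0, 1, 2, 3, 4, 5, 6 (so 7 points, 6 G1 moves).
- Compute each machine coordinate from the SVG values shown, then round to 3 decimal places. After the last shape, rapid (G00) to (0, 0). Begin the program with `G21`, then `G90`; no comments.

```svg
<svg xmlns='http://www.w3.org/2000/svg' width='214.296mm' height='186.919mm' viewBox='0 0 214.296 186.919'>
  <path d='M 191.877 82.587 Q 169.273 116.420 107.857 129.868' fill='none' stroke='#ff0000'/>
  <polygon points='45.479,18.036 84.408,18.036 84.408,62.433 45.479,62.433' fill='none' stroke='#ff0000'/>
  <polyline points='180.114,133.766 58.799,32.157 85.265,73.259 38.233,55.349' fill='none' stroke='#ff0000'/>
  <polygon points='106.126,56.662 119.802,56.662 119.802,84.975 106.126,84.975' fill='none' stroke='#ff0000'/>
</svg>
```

G21
G90
G00 X191.877 Y104.332
M4 S435
G1 X183.264 Y93.621 F2140
G1 X172.495 Y84.042
G1 X159.570 Y75.595
G1 X144.489 Y68.281
G1 X127.251 Y62.100
G1 X107.857 Y57.051
M5
G00 X45.479 Y168.883
M4 S435
G1 X84.408 Y168.883 F2140
G1 X84.408 Y124.486
G1 X45.479 Y124.486
G1 X45.479 Y168.883
M5
G00 X180.114 Y53.153
M4 S435
G1 X58.799 Y154.762 F2140
G1 X85.265 Y113.660
G1 X38.233 Y131.570
M5
G00 X106.126 Y130.257
M4 S435
G1 X119.802 Y130.257 F2140
G1 X119.802 Y101.944
G1 X106.126 Y101.944
G1 X106.126 Y130.257
M5
G00 X0.000 Y0.000

Since the viewBox matches the mm dimensions, user units are millimetres directly. The only transform is the Y-flip y_m = 186.919 − y_svg.

Shape 1 is a quadratic bezier drawn with `<path>`. Its stroke #ff0000 means score at S435, F2140. After flipping Y the toolpath is (191.877,104.332) → (183.264,93.621) → (172.495,84.042) → (159.570,75.595) → (144.489,68.281) → (127.251,62.100) → (107.857,57.051).

Shape 2 is a rectangle drawn with `<polygon>`. Its stroke #ff0000 means score at S435, F2140. After flipping Y the toolpath is (45.479,168.883) → (84.408,168.883) → (84.408,124.486) → (45.479,124.486) → (45.479,168.883), returning to the start.

Shape 3 is a open polyline drawn with `<polyline>`. Its stroke #ff0000 means score at S435, F2140. After flipping Y the toolpath is (180.114,53.153) → (58.799,154.762) → (85.265,113.660) → (38.233,131.570).

Shape 4 is a rectangle drawn with `<polygon>`. Its stroke #ff0000 means score at S435, F2140. After flipping Y the toolpath is (106.126,130.257) → (119.802,130.257) → (119.802,101.944) → (106.126,101.944) → (106.126,130.257), returning to the start.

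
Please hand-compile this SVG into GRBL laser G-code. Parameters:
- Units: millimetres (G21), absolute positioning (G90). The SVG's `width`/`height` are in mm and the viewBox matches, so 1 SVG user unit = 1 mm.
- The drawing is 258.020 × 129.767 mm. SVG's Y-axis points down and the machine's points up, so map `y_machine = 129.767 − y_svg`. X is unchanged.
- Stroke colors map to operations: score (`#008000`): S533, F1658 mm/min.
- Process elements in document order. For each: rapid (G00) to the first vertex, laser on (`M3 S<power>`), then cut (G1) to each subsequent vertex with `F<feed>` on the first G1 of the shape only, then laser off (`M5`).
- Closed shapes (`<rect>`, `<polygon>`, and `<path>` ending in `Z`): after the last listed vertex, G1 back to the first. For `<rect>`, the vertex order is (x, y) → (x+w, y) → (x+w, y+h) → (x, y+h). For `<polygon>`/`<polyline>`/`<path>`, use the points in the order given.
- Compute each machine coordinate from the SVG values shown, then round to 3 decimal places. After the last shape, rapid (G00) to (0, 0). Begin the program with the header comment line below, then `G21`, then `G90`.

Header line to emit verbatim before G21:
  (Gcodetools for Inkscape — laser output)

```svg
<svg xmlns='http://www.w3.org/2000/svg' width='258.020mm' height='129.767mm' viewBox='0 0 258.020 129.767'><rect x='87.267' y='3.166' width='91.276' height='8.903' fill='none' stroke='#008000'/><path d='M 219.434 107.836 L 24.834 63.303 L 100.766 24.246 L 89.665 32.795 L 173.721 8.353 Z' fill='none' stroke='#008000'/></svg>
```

1 u = 1 mm; y_m = 129.767 − y.

[1] `<rect>` rectangle, #008000→score S533 F1658: (87.267,126.601) → (178.543,126.601) → (178.543,117.698) → (87.267,117.698) → (87.267,126.601) (closed)

[2] `<path>` closed polygon, #008000→score S533 F1658: (219.434,21.931) → (24.834,66.464) → (100.766,105.521) → (89.665,96.972) → (173.721,121.414) → (219.434,21.931) (closed)

(Gcodetools for Inkscape — laser output)
G21
G90
G00 X87.267 Y126.601
M3 S533
G1 X178.543 Y126.601 F1658
G1 X178.543 Y117.698
G1 X87.267 Y117.698
G1 X87.267 Y126.601
M5
G00 X219.434 Y21.931
M3 S533
G1 X24.834 Y66.464 F1658
G1 X100.766 Y105.521
G1 X89.665 Y96.972
G1 X173.721 Y121.414
G1 X219.434 Y21.931
M5
G00 X0.000 Y0.000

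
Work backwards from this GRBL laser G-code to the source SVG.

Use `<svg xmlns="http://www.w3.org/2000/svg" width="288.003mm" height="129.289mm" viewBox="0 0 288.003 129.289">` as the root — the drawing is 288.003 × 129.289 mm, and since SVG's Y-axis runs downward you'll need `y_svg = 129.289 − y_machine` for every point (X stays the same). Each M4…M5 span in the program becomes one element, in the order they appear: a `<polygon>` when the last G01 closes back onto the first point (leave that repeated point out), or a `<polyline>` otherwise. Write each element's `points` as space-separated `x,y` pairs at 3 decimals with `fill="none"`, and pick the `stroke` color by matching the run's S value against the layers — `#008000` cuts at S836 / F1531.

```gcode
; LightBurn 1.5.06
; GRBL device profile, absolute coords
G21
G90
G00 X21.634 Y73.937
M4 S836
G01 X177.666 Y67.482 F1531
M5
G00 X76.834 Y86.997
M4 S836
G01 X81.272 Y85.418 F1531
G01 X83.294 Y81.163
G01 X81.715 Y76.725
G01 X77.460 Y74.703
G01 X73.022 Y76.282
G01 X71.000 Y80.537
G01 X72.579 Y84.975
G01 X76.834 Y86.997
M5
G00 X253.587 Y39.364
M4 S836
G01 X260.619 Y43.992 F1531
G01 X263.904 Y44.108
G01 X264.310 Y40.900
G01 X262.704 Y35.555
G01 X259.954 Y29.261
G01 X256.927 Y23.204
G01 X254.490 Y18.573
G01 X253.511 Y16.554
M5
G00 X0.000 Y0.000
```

Machine Y-up, SVG Y-down with viewBox height 129.289, so y_svg = 129.289 − y_machine; X carries over. Every run uses S836, so all elements get stroke `#008000` (cut).

Run 1: The run is open, so emit a `<polyline>` with points (Y-flipped): 21.634,55.352 177.666,61.807.

Run 2: The run returns to its start, so emit a `<polygon>` with points (Y-flipped): 76.834,42.292 81.272,43.871 83.294,48.126 81.715,52.564 77.460,54.586 73.022,53.007 71.000,48.752 72.579,44.314.

Run 3: The run is open, so emit a `<polyline>` with points (Y-flipped): 253.587,89.925 260.619,85.297 263.904,85.181 264.310,88.389 262.704,93.734 259.954,100.028 256.927,106.085 254.490,110.716 253.511,112.735.

<svg xmlns="http://www.w3.org/2000/svg" width="288.003mm" height="129.289mm" viewBox="0 0 288.003 129.289">
  <polyline points="21.634,55.352 177.666,61.807" fill="none" stroke="#008000"/>
  <polygon points="76.834,42.292 81.272,43.871 83.294,48.126 81.715,52.564 77.460,54.586 73.022,53.007 71.000,48.752 72.579,44.314" fill="none" stroke="#008000"/>
  <polyline points="253.587,89.925 260.619,85.297 263.904,85.181 264.310,88.389 262.704,93.734 259.954,100.028 256.927,106.085 254.490,110.716 253.511,112.735" fill="none" stroke="#008000"/>
</svg>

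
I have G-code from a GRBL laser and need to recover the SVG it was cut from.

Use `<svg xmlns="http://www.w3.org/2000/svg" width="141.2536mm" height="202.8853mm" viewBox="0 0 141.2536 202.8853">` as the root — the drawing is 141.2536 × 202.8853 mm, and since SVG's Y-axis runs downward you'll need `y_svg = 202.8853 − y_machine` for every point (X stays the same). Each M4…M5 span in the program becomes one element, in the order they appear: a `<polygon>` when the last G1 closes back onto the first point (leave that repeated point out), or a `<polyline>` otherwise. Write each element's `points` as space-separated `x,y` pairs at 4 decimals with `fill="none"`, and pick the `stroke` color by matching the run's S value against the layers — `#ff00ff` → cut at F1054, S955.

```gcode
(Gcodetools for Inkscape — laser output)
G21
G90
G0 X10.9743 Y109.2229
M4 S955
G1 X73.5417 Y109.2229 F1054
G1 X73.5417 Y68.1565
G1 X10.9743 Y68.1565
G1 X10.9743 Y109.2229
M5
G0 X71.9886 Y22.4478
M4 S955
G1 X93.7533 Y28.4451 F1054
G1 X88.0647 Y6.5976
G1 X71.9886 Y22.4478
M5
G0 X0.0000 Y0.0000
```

y_svg = 202.8853 − y_m. Every run uses S955, so all elements get stroke `#ff00ff` (cut).

[1] closed run; points: 10.9743,93.6624 73.5417,93.6624 73.5417,134.7288 10.9743,134.7288

[2] closed run; points: 71.9886,180.4375 93.7533,174.4402 88.0647,196.2877

<svg xmlns="http://www.w3.org/2000/svg" width="141.2536mm" height="202.8853mm" viewBox="0 0 141.2536 202.8853">
  <polygon points="10.9743,93.6624 73.5417,93.6624 73.5417,134.7288 10.9743,134.7288" fill="none" stroke="#ff00ff"/>
  <polygon points="71.9886,180.4375 93.7533,174.4402 88.0647,196.2877" fill="none" stroke="#ff00ff"/>
</svg>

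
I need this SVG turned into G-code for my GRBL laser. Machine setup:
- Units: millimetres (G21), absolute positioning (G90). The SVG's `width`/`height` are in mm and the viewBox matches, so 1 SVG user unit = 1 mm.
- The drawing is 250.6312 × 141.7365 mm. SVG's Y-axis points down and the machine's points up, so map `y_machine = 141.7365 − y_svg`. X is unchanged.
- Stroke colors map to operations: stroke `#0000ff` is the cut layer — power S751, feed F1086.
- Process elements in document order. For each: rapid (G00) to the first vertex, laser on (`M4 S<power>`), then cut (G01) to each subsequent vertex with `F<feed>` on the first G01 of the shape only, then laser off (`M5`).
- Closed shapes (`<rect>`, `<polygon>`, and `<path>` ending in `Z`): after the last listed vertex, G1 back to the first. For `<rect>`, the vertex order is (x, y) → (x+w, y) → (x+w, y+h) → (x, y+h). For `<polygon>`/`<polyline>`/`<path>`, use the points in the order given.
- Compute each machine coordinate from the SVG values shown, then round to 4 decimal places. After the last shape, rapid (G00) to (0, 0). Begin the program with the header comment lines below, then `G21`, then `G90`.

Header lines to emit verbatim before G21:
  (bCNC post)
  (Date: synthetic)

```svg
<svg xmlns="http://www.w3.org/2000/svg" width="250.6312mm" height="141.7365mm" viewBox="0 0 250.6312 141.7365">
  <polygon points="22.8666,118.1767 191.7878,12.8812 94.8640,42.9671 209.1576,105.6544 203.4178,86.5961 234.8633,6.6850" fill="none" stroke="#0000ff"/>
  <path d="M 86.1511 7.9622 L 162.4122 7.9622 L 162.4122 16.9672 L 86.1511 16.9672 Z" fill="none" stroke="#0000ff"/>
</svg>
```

(bCNC post)
(Date: synthetic)
G21
G90
G00 X22.8666 Y23.5598
M4 S751
G01 X191.7878 Y128.8553 F1086
G01 X94.8640 Y98.7694
G01 X209.1576 Y36.0821
G01 X203.4178 Y55.1404
G01 X234.8633 Y135.0515
G01 X22.8666 Y23.5598
M5
G00 X86.1511 Y133.7743
M4 S751
G01 X162.4122 Y133.7743 F1086
G01 X162.4122 Y124.7693
G01 X86.1511 Y124.7693
G01 X86.1511 Y133.7743
M5
G00 X0.0000 Y0.0000

1 u = 1 mm; y_m = 141.7365 − y.

[1] `<polygon>` closed polygon, #0000ff→cut S751 F1086: (22.8666,23.5598) → (191.7878,128.8553) → (94.8640,98.7694) → (209.1576,36.0821) → (203.4178,55.1404) → (234.8633,135.0515) → (22.8666,23.5598) (closed)

[2] `<path>` rectangle, #0000ff→cut S751 F1086: (86.1511,133.7743) → (162.4122,133.7743) → (162.4122,124.7693) → (86.1511,124.7693) → (86.1511,133.7743) (closed)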